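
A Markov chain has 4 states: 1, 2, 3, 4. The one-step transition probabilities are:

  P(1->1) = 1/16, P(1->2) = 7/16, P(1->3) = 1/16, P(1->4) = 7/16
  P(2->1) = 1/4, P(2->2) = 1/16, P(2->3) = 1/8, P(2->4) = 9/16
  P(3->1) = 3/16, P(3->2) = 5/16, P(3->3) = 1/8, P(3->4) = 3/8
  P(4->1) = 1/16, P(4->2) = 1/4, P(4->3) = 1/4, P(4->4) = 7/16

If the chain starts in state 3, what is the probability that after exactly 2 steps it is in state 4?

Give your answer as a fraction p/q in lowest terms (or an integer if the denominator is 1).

Computing P^2 by repeated multiplication:
P^1 =
  1: [1/16, 7/16, 1/16, 7/16]
  2: [1/4, 1/16, 1/8, 9/16]
  3: [3/16, 5/16, 1/8, 3/8]
  4: [1/16, 1/4, 1/4, 7/16]
P^2 =
  1: [39/256, 47/256, 45/256, 125/256]
  2: [23/256, 75/256, 23/128, 7/16]
  3: [35/256, 15/64, 41/256, 15/32]
  4: [9/64, 59/256, 45/256, 29/64]

(P^2)[3 -> 4] = 15/32

Answer: 15/32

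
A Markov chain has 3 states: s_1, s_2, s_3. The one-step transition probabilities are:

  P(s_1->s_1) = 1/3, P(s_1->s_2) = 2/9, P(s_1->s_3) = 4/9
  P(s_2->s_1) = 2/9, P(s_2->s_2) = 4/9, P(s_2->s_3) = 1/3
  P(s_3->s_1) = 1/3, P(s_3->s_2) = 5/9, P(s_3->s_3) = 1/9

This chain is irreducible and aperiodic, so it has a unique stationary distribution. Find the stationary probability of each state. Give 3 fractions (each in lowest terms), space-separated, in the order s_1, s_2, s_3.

Answer: 25/87 12/29 26/87

Derivation:
The stationary distribution satisfies pi = pi * P, i.e.:
  pi_s_1 = 1/3*pi_s_1 + 2/9*pi_s_2 + 1/3*pi_s_3
  pi_s_2 = 2/9*pi_s_1 + 4/9*pi_s_2 + 5/9*pi_s_3
  pi_s_3 = 4/9*pi_s_1 + 1/3*pi_s_2 + 1/9*pi_s_3
with normalization: pi_s_1 + pi_s_2 + pi_s_3 = 1.

Using the first 2 balance equations plus normalization, the linear system A*pi = b is:
  [-2/3, 2/9, 1/3] . pi = 0
  [2/9, -5/9, 5/9] . pi = 0
  [1, 1, 1] . pi = 1

Solving yields:
  pi_s_1 = 25/87
  pi_s_2 = 12/29
  pi_s_3 = 26/87

Verification (pi * P):
  25/87*1/3 + 12/29*2/9 + 26/87*1/3 = 25/87 = pi_s_1  (ok)
  25/87*2/9 + 12/29*4/9 + 26/87*5/9 = 12/29 = pi_s_2  (ok)
  25/87*4/9 + 12/29*1/3 + 26/87*1/9 = 26/87 = pi_s_3  (ok)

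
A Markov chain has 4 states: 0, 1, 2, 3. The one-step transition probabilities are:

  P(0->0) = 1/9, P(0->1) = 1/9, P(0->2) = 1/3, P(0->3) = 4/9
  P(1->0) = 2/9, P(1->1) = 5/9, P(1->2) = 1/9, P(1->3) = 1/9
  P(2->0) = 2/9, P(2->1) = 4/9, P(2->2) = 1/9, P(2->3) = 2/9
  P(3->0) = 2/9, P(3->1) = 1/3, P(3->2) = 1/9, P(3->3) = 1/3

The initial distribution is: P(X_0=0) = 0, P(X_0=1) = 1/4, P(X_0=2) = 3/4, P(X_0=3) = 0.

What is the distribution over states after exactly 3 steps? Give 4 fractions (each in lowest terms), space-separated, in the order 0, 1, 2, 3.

Answer: 146/729 289/729 113/729 181/729

Derivation:
Propagating the distribution step by step (d_{t+1} = d_t * P):
d_0 = (0=0, 1=1/4, 2=3/4, 3=0)
  d_1[0] = 0*1/9 + 1/4*2/9 + 3/4*2/9 + 0*2/9 = 2/9
  d_1[1] = 0*1/9 + 1/4*5/9 + 3/4*4/9 + 0*1/3 = 17/36
  d_1[2] = 0*1/3 + 1/4*1/9 + 3/4*1/9 + 0*1/9 = 1/9
  d_1[3] = 0*4/9 + 1/4*1/9 + 3/4*2/9 + 0*1/3 = 7/36
d_1 = (0=2/9, 1=17/36, 2=1/9, 3=7/36)
  d_2[0] = 2/9*1/9 + 17/36*2/9 + 1/9*2/9 + 7/36*2/9 = 16/81
  d_2[1] = 2/9*1/9 + 17/36*5/9 + 1/9*4/9 + 7/36*1/3 = 65/162
  d_2[2] = 2/9*1/3 + 17/36*1/9 + 1/9*1/9 + 7/36*1/9 = 13/81
  d_2[3] = 2/9*4/9 + 17/36*1/9 + 1/9*2/9 + 7/36*1/3 = 13/54
d_2 = (0=16/81, 1=65/162, 2=13/81, 3=13/54)
  d_3[0] = 16/81*1/9 + 65/162*2/9 + 13/81*2/9 + 13/54*2/9 = 146/729
  d_3[1] = 16/81*1/9 + 65/162*5/9 + 13/81*4/9 + 13/54*1/3 = 289/729
  d_3[2] = 16/81*1/3 + 65/162*1/9 + 13/81*1/9 + 13/54*1/9 = 113/729
  d_3[3] = 16/81*4/9 + 65/162*1/9 + 13/81*2/9 + 13/54*1/3 = 181/729
d_3 = (0=146/729, 1=289/729, 2=113/729, 3=181/729)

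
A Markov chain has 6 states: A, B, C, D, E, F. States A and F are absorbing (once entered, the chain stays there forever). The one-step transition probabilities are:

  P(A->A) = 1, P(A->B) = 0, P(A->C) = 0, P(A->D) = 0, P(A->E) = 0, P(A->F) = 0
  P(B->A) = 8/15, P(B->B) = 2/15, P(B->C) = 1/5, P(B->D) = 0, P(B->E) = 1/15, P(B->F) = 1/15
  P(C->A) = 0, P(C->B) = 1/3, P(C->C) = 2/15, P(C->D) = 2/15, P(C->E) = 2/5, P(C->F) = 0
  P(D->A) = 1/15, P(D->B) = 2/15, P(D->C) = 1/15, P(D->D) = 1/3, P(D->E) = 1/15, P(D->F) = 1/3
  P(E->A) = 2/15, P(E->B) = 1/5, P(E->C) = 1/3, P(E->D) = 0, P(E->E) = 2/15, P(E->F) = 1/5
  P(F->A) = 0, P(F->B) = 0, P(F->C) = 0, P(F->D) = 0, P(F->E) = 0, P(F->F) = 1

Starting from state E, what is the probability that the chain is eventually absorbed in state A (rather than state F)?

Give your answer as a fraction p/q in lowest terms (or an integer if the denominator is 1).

Let a_i = P(absorbed in A | start in state i).
Boundary conditions: a_A = 1, a_F = 0.
For each transient state i, a_i = sum_j P(i->j) * a_j:
  a_B = 8/15*a_A + 2/15*a_B + 1/5*a_C + 0*a_D + 1/15*a_E + 1/15*a_F
  a_C = 0*a_A + 1/3*a_B + 2/15*a_C + 2/15*a_D + 2/5*a_E + 0*a_F
  a_D = 1/15*a_A + 2/15*a_B + 1/15*a_C + 1/3*a_D + 1/15*a_E + 1/3*a_F
  a_E = 2/15*a_A + 1/5*a_B + 1/3*a_C + 0*a_D + 2/15*a_E + 1/5*a_F

Substituting a_A = 1 and a_F = 0, rearrange to (I - Q) a = r where r[i] = P(i -> A):
  [13/15, -1/5, 0, -1/15] . (a_B, a_C, a_D, a_E) = 8/15
  [-1/3, 13/15, -2/15, -2/5] . (a_B, a_C, a_D, a_E) = 0
  [-2/15, -1/15, 2/3, -1/15] . (a_B, a_C, a_D, a_E) = 1/15
  [-1/5, -1/3, 0, 13/15] . (a_B, a_C, a_D, a_E) = 2/15

Solving yields:
  a_B = 2887/3571
  a_C = 2289/3571
  a_D = 1373/3571
  a_E = 2096/3571

Starting state is E, so the absorption probability is a_E = 2096/3571.

Answer: 2096/3571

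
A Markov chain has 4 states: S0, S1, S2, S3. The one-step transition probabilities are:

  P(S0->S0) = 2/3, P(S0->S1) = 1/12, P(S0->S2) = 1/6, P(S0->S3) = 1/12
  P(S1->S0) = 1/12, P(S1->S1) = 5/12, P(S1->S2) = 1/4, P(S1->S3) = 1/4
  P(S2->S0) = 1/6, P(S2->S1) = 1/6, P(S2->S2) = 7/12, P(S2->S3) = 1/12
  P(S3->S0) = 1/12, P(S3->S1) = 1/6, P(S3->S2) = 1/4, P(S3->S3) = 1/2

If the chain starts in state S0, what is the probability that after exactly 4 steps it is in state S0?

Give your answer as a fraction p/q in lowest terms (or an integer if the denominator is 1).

Answer: 577/1728

Derivation:
Computing P^4 by repeated multiplication:
P^1 =
  S0: [2/3, 1/12, 1/6, 1/12]
  S1: [1/12, 5/12, 1/4, 1/4]
  S2: [1/6, 1/6, 7/12, 1/12]
  S3: [1/12, 1/6, 1/4, 1/2]
P^2 =
  S0: [35/72, 19/144, 1/4, 19/144]
  S1: [11/72, 19/72, 47/144, 37/144]
  S2: [11/48, 7/36, 31/72, 7/48]
  S3: [11/72, 29/144, 47/144, 23/72]
P^3 =
  S0: [335/864, 275/1728, 253/864, 277/1728]
  S1: [115/576, 95/432, 299/864, 15/64]
  S2: [437/1728, 113/576, 647/1728, 305/1728]
  S3: [115/576, 353/1728, 299/864, 1/4]
P^4 =
  S0: [577/1728, 3611/20736, 3269/10368, 407/2304]
  S1: [4741/20736, 1417/6912, 7231/20736, 4513/20736]
  S2: [2717/10368, 1009/5184, 815/2304, 3931/20736]
  S3: [4741/20736, 695/3456, 7231/20736, 2297/10368]

(P^4)[S0 -> S0] = 577/1728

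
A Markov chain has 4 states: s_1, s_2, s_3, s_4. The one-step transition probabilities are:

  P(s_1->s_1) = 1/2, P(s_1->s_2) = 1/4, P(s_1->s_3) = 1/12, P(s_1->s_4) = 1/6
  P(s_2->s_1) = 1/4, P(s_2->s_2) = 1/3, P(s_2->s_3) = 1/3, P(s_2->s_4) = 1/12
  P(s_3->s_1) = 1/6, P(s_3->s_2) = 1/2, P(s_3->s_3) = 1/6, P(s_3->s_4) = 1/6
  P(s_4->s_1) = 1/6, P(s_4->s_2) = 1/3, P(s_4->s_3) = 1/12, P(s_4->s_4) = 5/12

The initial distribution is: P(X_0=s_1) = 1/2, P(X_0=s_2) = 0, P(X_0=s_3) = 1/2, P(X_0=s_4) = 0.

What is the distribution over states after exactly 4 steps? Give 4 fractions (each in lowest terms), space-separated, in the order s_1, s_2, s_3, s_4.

Answer: 12187/41472 2341/6912 2531/13824 3823/20736

Derivation:
Propagating the distribution step by step (d_{t+1} = d_t * P):
d_0 = (s_1=1/2, s_2=0, s_3=1/2, s_4=0)
  d_1[s_1] = 1/2*1/2 + 0*1/4 + 1/2*1/6 + 0*1/6 = 1/3
  d_1[s_2] = 1/2*1/4 + 0*1/3 + 1/2*1/2 + 0*1/3 = 3/8
  d_1[s_3] = 1/2*1/12 + 0*1/3 + 1/2*1/6 + 0*1/12 = 1/8
  d_1[s_4] = 1/2*1/6 + 0*1/12 + 1/2*1/6 + 0*5/12 = 1/6
d_1 = (s_1=1/3, s_2=3/8, s_3=1/8, s_4=1/6)
  d_2[s_1] = 1/3*1/2 + 3/8*1/4 + 1/8*1/6 + 1/6*1/6 = 89/288
  d_2[s_2] = 1/3*1/4 + 3/8*1/3 + 1/8*1/2 + 1/6*1/3 = 47/144
  d_2[s_3] = 1/3*1/12 + 3/8*1/3 + 1/8*1/6 + 1/6*1/12 = 3/16
  d_2[s_4] = 1/3*1/6 + 3/8*1/12 + 1/8*1/6 + 1/6*5/12 = 17/96
d_2 = (s_1=89/288, s_2=47/144, s_3=3/16, s_4=17/96)
  d_3[s_1] = 89/288*1/2 + 47/144*1/4 + 3/16*1/6 + 17/96*1/6 = 19/64
  d_3[s_2] = 89/288*1/4 + 47/144*1/3 + 3/16*1/2 + 17/96*1/3 = 1171/3456
  d_3[s_3] = 89/288*1/12 + 47/144*1/3 + 3/16*1/6 + 17/96*1/12 = 13/72
  d_3[s_4] = 89/288*1/6 + 47/144*1/12 + 3/16*1/6 + 17/96*5/12 = 635/3456
d_3 = (s_1=19/64, s_2=1171/3456, s_3=13/72, s_4=635/3456)
  d_4[s_1] = 19/64*1/2 + 1171/3456*1/4 + 13/72*1/6 + 635/3456*1/6 = 12187/41472
  d_4[s_2] = 19/64*1/4 + 1171/3456*1/3 + 13/72*1/2 + 635/3456*1/3 = 2341/6912
  d_4[s_3] = 19/64*1/12 + 1171/3456*1/3 + 13/72*1/6 + 635/3456*1/12 = 2531/13824
  d_4[s_4] = 19/64*1/6 + 1171/3456*1/12 + 13/72*1/6 + 635/3456*5/12 = 3823/20736
d_4 = (s_1=12187/41472, s_2=2341/6912, s_3=2531/13824, s_4=3823/20736)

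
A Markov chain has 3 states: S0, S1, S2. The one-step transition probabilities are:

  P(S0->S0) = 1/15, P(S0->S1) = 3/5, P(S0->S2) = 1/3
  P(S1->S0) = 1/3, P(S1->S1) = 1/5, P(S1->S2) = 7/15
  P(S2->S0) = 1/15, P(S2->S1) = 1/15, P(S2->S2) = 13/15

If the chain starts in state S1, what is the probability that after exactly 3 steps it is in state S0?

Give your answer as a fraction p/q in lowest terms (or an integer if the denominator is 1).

Computing P^3 by repeated multiplication:
P^1 =
  S0: [1/15, 3/5, 1/3]
  S1: [1/3, 1/5, 7/15]
  S2: [1/15, 1/15, 13/15]
P^2 =
  S0: [17/75, 41/225, 133/225]
  S1: [3/25, 61/225, 137/225]
  S2: [19/225, 1/9, 181/225]
P^3 =
  S0: [389/3375, 143/675, 757/1125]
  S1: [469/3375, 563/3375, 781/1125]
  S2: [13/135, 427/3375, 2623/3375]

(P^3)[S1 -> S0] = 469/3375

Answer: 469/3375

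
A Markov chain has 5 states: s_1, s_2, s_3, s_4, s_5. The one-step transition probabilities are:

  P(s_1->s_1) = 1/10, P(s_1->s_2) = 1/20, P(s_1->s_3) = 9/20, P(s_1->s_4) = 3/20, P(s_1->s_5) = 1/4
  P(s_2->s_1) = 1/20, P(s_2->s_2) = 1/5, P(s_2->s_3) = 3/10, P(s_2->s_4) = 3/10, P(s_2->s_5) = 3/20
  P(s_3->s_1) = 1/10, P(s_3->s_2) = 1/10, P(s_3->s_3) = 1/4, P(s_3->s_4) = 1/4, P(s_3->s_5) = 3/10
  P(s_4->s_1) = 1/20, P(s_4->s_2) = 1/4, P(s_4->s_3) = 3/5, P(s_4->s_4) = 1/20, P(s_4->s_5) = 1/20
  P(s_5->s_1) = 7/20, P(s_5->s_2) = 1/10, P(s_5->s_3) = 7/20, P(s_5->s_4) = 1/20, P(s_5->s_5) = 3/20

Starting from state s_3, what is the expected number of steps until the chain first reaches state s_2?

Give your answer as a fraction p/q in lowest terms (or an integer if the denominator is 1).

Let h_i = expected steps to first reach s_2 from state i.
Boundary: h_s_2 = 0.
First-step equations for the other states:
  h_s_1 = 1 + 1/10*h_s_1 + 1/20*h_s_2 + 9/20*h_s_3 + 3/20*h_s_4 + 1/4*h_s_5
  h_s_3 = 1 + 1/10*h_s_1 + 1/10*h_s_2 + 1/4*h_s_3 + 1/4*h_s_4 + 3/10*h_s_5
  h_s_4 = 1 + 1/20*h_s_1 + 1/4*h_s_2 + 3/5*h_s_3 + 1/20*h_s_4 + 1/20*h_s_5
  h_s_5 = 1 + 7/20*h_s_1 + 1/10*h_s_2 + 7/20*h_s_3 + 1/20*h_s_4 + 3/20*h_s_5

Substituting h_s_2 = 0 and rearranging gives the linear system (I - Q) h = 1:
  [9/10, -9/20, -3/20, -1/4] . (h_s_1, h_s_3, h_s_4, h_s_5) = 1
  [-1/10, 3/4, -1/4, -3/10] . (h_s_1, h_s_3, h_s_4, h_s_5) = 1
  [-1/20, -3/5, 19/20, -1/20] . (h_s_1, h_s_3, h_s_4, h_s_5) = 1
  [-7/20, -7/20, -1/20, 17/20] . (h_s_1, h_s_3, h_s_4, h_s_5) = 1

Solving yields:
  h_s_1 = 32360/3553
  h_s_3 = 30480/3553
  h_s_4 = 184500/24871
  h_s_5 = 221240/24871

Starting state is s_3, so the expected hitting time is h_s_3 = 30480/3553.

Answer: 30480/3553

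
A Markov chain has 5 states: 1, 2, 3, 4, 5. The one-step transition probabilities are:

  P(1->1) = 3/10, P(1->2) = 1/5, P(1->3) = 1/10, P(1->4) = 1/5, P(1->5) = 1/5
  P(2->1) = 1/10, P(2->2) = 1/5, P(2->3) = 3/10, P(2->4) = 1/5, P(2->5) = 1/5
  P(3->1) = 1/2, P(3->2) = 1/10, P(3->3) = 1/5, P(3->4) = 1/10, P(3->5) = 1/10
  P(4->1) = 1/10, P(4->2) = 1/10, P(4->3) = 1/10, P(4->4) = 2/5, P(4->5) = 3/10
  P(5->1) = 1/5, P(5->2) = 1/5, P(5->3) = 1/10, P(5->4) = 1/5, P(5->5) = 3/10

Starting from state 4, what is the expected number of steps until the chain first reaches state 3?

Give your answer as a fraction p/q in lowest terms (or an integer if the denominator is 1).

Answer: 205/27

Derivation:
Let h_i = expected steps to first reach 3 from state i.
Boundary: h_3 = 0.
First-step equations for the other states:
  h_1 = 1 + 3/10*h_1 + 1/5*h_2 + 1/10*h_3 + 1/5*h_4 + 1/5*h_5
  h_2 = 1 + 1/10*h_1 + 1/5*h_2 + 3/10*h_3 + 1/5*h_4 + 1/5*h_5
  h_4 = 1 + 1/10*h_1 + 1/10*h_2 + 1/10*h_3 + 2/5*h_4 + 3/10*h_5
  h_5 = 1 + 1/5*h_1 + 1/5*h_2 + 1/10*h_3 + 1/5*h_4 + 3/10*h_5

Substituting h_3 = 0 and rearranging gives the linear system (I - Q) h = 1:
  [7/10, -1/5, -1/5, -1/5] . (h_1, h_2, h_4, h_5) = 1
  [-1/10, 4/5, -1/5, -1/5] . (h_1, h_2, h_4, h_5) = 1
  [-1/10, -1/10, 3/5, -3/10] . (h_1, h_2, h_4, h_5) = 1
  [-1/5, -1/5, -1/5, 7/10] . (h_1, h_2, h_4, h_5) = 1

Solving yields:
  h_1 = 200/27
  h_2 = 160/27
  h_4 = 205/27
  h_5 = 200/27

Starting state is 4, so the expected hitting time is h_4 = 205/27.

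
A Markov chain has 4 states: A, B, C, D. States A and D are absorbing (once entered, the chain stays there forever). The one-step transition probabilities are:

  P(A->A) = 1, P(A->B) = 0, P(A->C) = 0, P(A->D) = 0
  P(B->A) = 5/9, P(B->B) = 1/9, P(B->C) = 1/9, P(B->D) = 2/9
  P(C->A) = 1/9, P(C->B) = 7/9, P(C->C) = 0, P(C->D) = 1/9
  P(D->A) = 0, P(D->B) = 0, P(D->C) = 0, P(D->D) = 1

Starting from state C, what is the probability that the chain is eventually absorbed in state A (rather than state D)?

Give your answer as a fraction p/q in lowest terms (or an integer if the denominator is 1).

Answer: 43/65

Derivation:
Let a_i = P(absorbed in A | start in state i).
Boundary conditions: a_A = 1, a_D = 0.
For each transient state i, a_i = sum_j P(i->j) * a_j:
  a_B = 5/9*a_A + 1/9*a_B + 1/9*a_C + 2/9*a_D
  a_C = 1/9*a_A + 7/9*a_B + 0*a_C + 1/9*a_D

Substituting a_A = 1 and a_D = 0, rearrange to (I - Q) a = r where r[i] = P(i -> A):
  [8/9, -1/9] . (a_B, a_C) = 5/9
  [-7/9, 1] . (a_B, a_C) = 1/9

Solving yields:
  a_B = 46/65
  a_C = 43/65

Starting state is C, so the absorption probability is a_C = 43/65.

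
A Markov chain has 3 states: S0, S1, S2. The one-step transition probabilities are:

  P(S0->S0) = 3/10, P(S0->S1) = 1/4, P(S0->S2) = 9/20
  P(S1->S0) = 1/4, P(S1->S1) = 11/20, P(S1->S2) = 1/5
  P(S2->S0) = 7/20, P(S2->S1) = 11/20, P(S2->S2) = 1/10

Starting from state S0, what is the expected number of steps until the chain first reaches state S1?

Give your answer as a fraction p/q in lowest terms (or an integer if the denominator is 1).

Let h_i = expected steps to first reach S1 from state i.
Boundary: h_S1 = 0.
First-step equations for the other states:
  h_S0 = 1 + 3/10*h_S0 + 1/4*h_S1 + 9/20*h_S2
  h_S2 = 1 + 7/20*h_S0 + 11/20*h_S1 + 1/10*h_S2

Substituting h_S1 = 0 and rearranging gives the linear system (I - Q) h = 1:
  [7/10, -9/20] . (h_S0, h_S2) = 1
  [-7/20, 9/10] . (h_S0, h_S2) = 1

Solving yields:
  h_S0 = 20/7
  h_S2 = 20/9

Starting state is S0, so the expected hitting time is h_S0 = 20/7.

Answer: 20/7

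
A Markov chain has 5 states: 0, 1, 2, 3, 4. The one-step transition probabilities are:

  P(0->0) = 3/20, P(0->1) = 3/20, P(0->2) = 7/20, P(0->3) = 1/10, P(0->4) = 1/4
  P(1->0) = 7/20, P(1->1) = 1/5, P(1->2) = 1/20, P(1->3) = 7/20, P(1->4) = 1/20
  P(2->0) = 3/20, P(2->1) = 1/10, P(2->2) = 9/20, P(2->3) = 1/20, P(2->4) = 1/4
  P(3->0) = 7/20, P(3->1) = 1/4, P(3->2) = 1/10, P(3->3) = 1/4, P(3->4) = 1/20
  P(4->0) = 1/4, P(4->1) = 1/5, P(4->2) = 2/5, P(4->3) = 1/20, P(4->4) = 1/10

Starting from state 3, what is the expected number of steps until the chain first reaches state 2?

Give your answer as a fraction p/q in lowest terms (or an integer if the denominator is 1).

Answer: 194880/37789

Derivation:
Let h_i = expected steps to first reach 2 from state i.
Boundary: h_2 = 0.
First-step equations for the other states:
  h_0 = 1 + 3/20*h_0 + 3/20*h_1 + 7/20*h_2 + 1/10*h_3 + 1/4*h_4
  h_1 = 1 + 7/20*h_0 + 1/5*h_1 + 1/20*h_2 + 7/20*h_3 + 1/20*h_4
  h_3 = 1 + 7/20*h_0 + 1/4*h_1 + 1/10*h_2 + 1/4*h_3 + 1/20*h_4
  h_4 = 1 + 1/4*h_0 + 1/5*h_1 + 2/5*h_2 + 1/20*h_3 + 1/10*h_4

Substituting h_2 = 0 and rearranging gives the linear system (I - Q) h = 1:
  [17/20, -3/20, -1/10, -1/4] . (h_0, h_1, h_3, h_4) = 1
  [-7/20, 4/5, -7/20, -1/20] . (h_0, h_1, h_3, h_4) = 1
  [-7/20, -1/4, 3/4, -1/20] . (h_0, h_1, h_3, h_4) = 1
  [-1/4, -1/5, -1/20, 9/10] . (h_0, h_1, h_3, h_4) = 1

Solving yields:
  h_0 = 144060/37789
  h_1 = 204160/37789
  h_3 = 194880/37789
  h_4 = 138200/37789

Starting state is 3, so the expected hitting time is h_3 = 194880/37789.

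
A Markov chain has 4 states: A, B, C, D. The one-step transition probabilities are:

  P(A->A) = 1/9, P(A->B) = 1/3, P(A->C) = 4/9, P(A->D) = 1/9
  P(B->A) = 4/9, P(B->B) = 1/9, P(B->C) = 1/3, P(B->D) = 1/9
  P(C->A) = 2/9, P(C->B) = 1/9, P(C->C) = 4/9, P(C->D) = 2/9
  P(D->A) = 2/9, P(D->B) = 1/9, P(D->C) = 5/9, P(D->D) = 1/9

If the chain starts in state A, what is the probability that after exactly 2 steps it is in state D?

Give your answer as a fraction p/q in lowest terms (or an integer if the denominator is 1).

Answer: 13/81

Derivation:
Computing P^2 by repeated multiplication:
P^1 =
  A: [1/9, 1/3, 4/9, 1/9]
  B: [4/9, 1/9, 1/3, 1/9]
  C: [2/9, 1/9, 4/9, 2/9]
  D: [2/9, 1/9, 5/9, 1/9]
P^2 =
  A: [23/81, 11/81, 34/81, 13/81]
  B: [16/81, 17/81, 4/9, 4/27]
  C: [2/9, 13/81, 37/81, 13/81]
  D: [2/9, 13/81, 4/9, 14/81]

(P^2)[A -> D] = 13/81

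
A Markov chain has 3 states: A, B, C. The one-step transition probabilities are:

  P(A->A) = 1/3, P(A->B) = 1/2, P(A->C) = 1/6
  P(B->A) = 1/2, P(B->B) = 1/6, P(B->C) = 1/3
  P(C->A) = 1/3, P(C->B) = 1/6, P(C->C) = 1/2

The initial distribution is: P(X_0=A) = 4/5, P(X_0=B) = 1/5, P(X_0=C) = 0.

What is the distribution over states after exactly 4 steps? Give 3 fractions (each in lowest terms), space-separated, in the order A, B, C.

Propagating the distribution step by step (d_{t+1} = d_t * P):
d_0 = (A=4/5, B=1/5, C=0)
  d_1[A] = 4/5*1/3 + 1/5*1/2 + 0*1/3 = 11/30
  d_1[B] = 4/5*1/2 + 1/5*1/6 + 0*1/6 = 13/30
  d_1[C] = 4/5*1/6 + 1/5*1/3 + 0*1/2 = 1/5
d_1 = (A=11/30, B=13/30, C=1/5)
  d_2[A] = 11/30*1/3 + 13/30*1/2 + 1/5*1/3 = 73/180
  d_2[B] = 11/30*1/2 + 13/30*1/6 + 1/5*1/6 = 13/45
  d_2[C] = 11/30*1/6 + 13/30*1/3 + 1/5*1/2 = 11/36
d_2 = (A=73/180, B=13/45, C=11/36)
  d_3[A] = 73/180*1/3 + 13/45*1/2 + 11/36*1/3 = 103/270
  d_3[B] = 73/180*1/2 + 13/45*1/6 + 11/36*1/6 = 163/540
  d_3[C] = 73/180*1/6 + 13/45*1/3 + 11/36*1/2 = 19/60
d_3 = (A=103/270, B=163/540, C=19/60)
  d_4[A] = 103/270*1/3 + 163/540*1/2 + 19/60*1/3 = 1243/3240
  d_4[B] = 103/270*1/2 + 163/540*1/6 + 19/60*1/6 = 119/405
  d_4[C] = 103/270*1/6 + 163/540*1/3 + 19/60*1/2 = 209/648
d_4 = (A=1243/3240, B=119/405, C=209/648)

Answer: 1243/3240 119/405 209/648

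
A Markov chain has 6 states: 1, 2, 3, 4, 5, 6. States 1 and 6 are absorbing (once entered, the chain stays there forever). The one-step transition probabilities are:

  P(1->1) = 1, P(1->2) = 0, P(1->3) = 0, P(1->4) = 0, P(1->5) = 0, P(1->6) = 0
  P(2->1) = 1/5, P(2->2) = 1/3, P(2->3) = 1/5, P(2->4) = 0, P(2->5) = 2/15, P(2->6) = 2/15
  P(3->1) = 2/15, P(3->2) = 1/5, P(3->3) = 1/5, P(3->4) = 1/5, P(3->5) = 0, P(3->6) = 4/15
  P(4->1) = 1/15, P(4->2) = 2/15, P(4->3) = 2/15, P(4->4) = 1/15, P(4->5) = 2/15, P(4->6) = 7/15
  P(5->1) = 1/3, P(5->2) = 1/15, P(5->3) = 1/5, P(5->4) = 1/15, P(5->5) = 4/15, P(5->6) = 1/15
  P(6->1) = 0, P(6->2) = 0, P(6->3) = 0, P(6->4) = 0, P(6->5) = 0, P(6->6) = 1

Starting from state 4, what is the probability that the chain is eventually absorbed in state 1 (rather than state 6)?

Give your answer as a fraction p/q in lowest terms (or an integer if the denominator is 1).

Answer: 1475/5048

Derivation:
Let a_i = P(absorbed in 1 | start in state i).
Boundary conditions: a_1 = 1, a_6 = 0.
For each transient state i, a_i = sum_j P(i->j) * a_j:
  a_2 = 1/5*a_1 + 1/3*a_2 + 1/5*a_3 + 0*a_4 + 2/15*a_5 + 2/15*a_6
  a_3 = 2/15*a_1 + 1/5*a_2 + 1/5*a_3 + 1/5*a_4 + 0*a_5 + 4/15*a_6
  a_4 = 1/15*a_1 + 2/15*a_2 + 2/15*a_3 + 1/15*a_4 + 2/15*a_5 + 7/15*a_6
  a_5 = 1/3*a_1 + 1/15*a_2 + 1/5*a_3 + 1/15*a_4 + 4/15*a_5 + 1/15*a_6

Substituting a_1 = 1 and a_6 = 0, rearrange to (I - Q) a = r where r[i] = P(i -> 1):
  [2/3, -1/5, 0, -2/15] . (a_2, a_3, a_4, a_5) = 1/5
  [-1/5, 4/5, -1/5, 0] . (a_2, a_3, a_4, a_5) = 2/15
  [-2/15, -2/15, 14/15, -2/15] . (a_2, a_3, a_4, a_5) = 1/15
  [-1/15, -1/5, -1/15, 11/15] . (a_2, a_3, a_4, a_5) = 1/3

Solving yields:
  a_2 = 8159/15144
  a_3 = 945/2524
  a_4 = 1475/5048
  a_5 = 4787/7572

Starting state is 4, so the absorption probability is a_4 = 1475/5048.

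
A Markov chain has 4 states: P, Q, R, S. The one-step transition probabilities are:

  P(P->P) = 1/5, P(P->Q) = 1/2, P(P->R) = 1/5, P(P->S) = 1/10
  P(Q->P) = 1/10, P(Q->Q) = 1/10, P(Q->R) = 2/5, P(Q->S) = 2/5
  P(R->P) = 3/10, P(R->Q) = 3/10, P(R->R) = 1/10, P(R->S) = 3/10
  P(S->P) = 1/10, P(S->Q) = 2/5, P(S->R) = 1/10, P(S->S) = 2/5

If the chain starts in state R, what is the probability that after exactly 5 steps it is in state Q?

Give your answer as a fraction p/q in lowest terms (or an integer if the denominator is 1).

Answer: 30357/100000

Derivation:
Computing P^5 by repeated multiplication:
P^1 =
  P: [1/5, 1/2, 1/5, 1/10]
  Q: [1/10, 1/10, 2/5, 2/5]
  R: [3/10, 3/10, 1/10, 3/10]
  S: [1/10, 2/5, 1/10, 2/5]
P^2 =
  P: [4/25, 1/4, 27/100, 8/25]
  Q: [19/100, 17/50, 7/50, 33/100]
  R: [3/20, 33/100, 11/50, 3/10]
  S: [13/100, 7/25, 23/100, 9/25]
P^3 =
  P: [17/100, 157/500, 191/1000, 13/40]
  Q: [147/1000, 303/1000, 221/1000, 329/1000]
  R: [159/1000, 147/500, 107/500, 333/1000]
  S: [159/1000, 153/500, 197/1000, 169/500]
P^4 =
  P: [97/625, 3037/10000, 132/625, 3299/10000]
  Q: [1589/10000, 3017/10000, 257/1250, 1669/5000]
  R: [1587/10000, 3063/10000, 2041/10000, 3309/10000]
  S: [1553/10000, 761/2500, 2077/10000, 1663/5000]
P^5 =
  P: [493/3125, 30329/100000, 20663/100000, 2077/6250]
  Q: [15701/100000, 15241/50000, 129/625, 33177/100000]
  R: [15669/100000, 30357/100000, 2597/12500, 16599/50000]
  S: [15707/100000, 3793/12500, 4137/20000, 2079/6250]

(P^5)[R -> Q] = 30357/100000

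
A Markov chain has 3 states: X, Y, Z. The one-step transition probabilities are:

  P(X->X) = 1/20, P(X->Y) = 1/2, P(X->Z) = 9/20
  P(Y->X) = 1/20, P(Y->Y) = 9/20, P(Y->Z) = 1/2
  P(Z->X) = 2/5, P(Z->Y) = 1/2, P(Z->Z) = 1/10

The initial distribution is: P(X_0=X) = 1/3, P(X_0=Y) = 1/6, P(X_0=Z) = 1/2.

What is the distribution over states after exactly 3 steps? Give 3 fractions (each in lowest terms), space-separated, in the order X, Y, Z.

Answer: 8707/48000 22859/48000 2739/8000

Derivation:
Propagating the distribution step by step (d_{t+1} = d_t * P):
d_0 = (X=1/3, Y=1/6, Z=1/2)
  d_1[X] = 1/3*1/20 + 1/6*1/20 + 1/2*2/5 = 9/40
  d_1[Y] = 1/3*1/2 + 1/6*9/20 + 1/2*1/2 = 59/120
  d_1[Z] = 1/3*9/20 + 1/6*1/2 + 1/2*1/10 = 17/60
d_1 = (X=9/40, Y=59/120, Z=17/60)
  d_2[X] = 9/40*1/20 + 59/120*1/20 + 17/60*2/5 = 179/1200
  d_2[Y] = 9/40*1/2 + 59/120*9/20 + 17/60*1/2 = 1141/2400
  d_2[Z] = 9/40*9/20 + 59/120*1/2 + 17/60*1/10 = 901/2400
d_2 = (X=179/1200, Y=1141/2400, Z=901/2400)
  d_3[X] = 179/1200*1/20 + 1141/2400*1/20 + 901/2400*2/5 = 8707/48000
  d_3[Y] = 179/1200*1/2 + 1141/2400*9/20 + 901/2400*1/2 = 22859/48000
  d_3[Z] = 179/1200*9/20 + 1141/2400*1/2 + 901/2400*1/10 = 2739/8000
d_3 = (X=8707/48000, Y=22859/48000, Z=2739/8000)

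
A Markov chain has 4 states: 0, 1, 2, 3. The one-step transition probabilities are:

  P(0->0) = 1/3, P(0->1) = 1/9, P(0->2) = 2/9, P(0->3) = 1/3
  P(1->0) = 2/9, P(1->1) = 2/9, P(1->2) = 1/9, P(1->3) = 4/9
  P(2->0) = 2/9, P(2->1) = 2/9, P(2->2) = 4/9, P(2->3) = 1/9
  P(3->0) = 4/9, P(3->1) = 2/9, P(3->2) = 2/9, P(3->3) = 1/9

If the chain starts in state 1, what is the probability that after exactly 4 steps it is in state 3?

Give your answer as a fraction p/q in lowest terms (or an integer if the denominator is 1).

Computing P^4 by repeated multiplication:
P^1 =
  0: [1/3, 1/9, 2/9, 1/3]
  1: [2/9, 2/9, 1/9, 4/9]
  2: [2/9, 2/9, 4/9, 1/9]
  3: [4/9, 2/9, 2/9, 1/9]
P^2 =
  0: [1/3, 5/27, 7/27, 2/9]
  1: [28/81, 16/81, 2/9, 19/81]
  2: [22/81, 16/81, 8/27, 19/81]
  3: [8/27, 14/81, 20/81, 23/81]
P^3 =
  0: [25/81, 5/27, 7/27, 20/81]
  1: [76/243, 134/729, 182/729, 185/729]
  2: [74/243, 140/729, 194/729, 173/729]
  3: [232/729, 46/243, 188/729, 19/81]
P^4 =
  0: [227/729, 137/729, 7/27, 176/729]
  1: [2056/6561, 410/2187, 1688/6561, 529/2187]
  2: [2026/6561, 412/2187, 1706/6561, 59/243]
  3: [2032/6561, 1226/6561, 1696/6561, 1607/6561]

(P^4)[1 -> 3] = 529/2187

Answer: 529/2187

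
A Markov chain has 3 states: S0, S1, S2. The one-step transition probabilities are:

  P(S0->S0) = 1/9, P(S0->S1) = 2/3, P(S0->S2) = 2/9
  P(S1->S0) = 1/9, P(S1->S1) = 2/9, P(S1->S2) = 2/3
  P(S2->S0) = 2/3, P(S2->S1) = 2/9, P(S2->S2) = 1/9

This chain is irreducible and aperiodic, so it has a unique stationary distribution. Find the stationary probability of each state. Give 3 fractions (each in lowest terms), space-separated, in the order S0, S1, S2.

Answer: 22/73 26/73 25/73

Derivation:
The stationary distribution satisfies pi = pi * P, i.e.:
  pi_S0 = 1/9*pi_S0 + 1/9*pi_S1 + 2/3*pi_S2
  pi_S1 = 2/3*pi_S0 + 2/9*pi_S1 + 2/9*pi_S2
  pi_S2 = 2/9*pi_S0 + 2/3*pi_S1 + 1/9*pi_S2
with normalization: pi_S0 + pi_S1 + pi_S2 = 1.

Using the first 2 balance equations plus normalization, the linear system A*pi = b is:
  [-8/9, 1/9, 2/3] . pi = 0
  [2/3, -7/9, 2/9] . pi = 0
  [1, 1, 1] . pi = 1

Solving yields:
  pi_S0 = 22/73
  pi_S1 = 26/73
  pi_S2 = 25/73

Verification (pi * P):
  22/73*1/9 + 26/73*1/9 + 25/73*2/3 = 22/73 = pi_S0  (ok)
  22/73*2/3 + 26/73*2/9 + 25/73*2/9 = 26/73 = pi_S1  (ok)
  22/73*2/9 + 26/73*2/3 + 25/73*1/9 = 25/73 = pi_S2  (ok)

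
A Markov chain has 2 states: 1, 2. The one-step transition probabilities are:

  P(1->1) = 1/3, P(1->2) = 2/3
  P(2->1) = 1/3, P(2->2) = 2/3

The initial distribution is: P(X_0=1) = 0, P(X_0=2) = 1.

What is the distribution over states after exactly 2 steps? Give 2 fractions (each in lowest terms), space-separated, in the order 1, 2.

Answer: 1/3 2/3

Derivation:
Propagating the distribution step by step (d_{t+1} = d_t * P):
d_0 = (1=0, 2=1)
  d_1[1] = 0*1/3 + 1*1/3 = 1/3
  d_1[2] = 0*2/3 + 1*2/3 = 2/3
d_1 = (1=1/3, 2=2/3)
  d_2[1] = 1/3*1/3 + 2/3*1/3 = 1/3
  d_2[2] = 1/3*2/3 + 2/3*2/3 = 2/3
d_2 = (1=1/3, 2=2/3)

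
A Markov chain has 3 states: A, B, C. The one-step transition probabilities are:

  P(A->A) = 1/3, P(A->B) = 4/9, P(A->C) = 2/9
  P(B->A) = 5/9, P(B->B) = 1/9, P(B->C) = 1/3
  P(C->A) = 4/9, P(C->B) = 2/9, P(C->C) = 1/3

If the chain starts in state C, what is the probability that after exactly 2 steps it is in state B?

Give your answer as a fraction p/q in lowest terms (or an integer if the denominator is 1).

Computing P^2 by repeated multiplication:
P^1 =
  A: [1/3, 4/9, 2/9]
  B: [5/9, 1/9, 1/3]
  C: [4/9, 2/9, 1/3]
P^2 =
  A: [37/81, 20/81, 8/27]
  B: [32/81, 1/3, 22/81]
  C: [34/81, 8/27, 23/81]

(P^2)[C -> B] = 8/27

Answer: 8/27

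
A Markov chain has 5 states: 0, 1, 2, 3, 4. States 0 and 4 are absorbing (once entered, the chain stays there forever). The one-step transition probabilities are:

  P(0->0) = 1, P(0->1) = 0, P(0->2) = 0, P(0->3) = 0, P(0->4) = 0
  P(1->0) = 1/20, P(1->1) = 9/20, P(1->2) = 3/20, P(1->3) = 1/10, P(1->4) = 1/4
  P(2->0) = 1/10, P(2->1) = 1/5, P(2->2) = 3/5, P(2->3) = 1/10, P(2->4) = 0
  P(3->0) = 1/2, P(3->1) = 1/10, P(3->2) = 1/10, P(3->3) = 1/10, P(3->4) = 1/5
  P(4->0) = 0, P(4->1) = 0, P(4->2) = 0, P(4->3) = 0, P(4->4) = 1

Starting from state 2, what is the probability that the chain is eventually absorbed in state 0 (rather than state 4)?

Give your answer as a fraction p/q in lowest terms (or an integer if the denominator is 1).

Answer: 191/316

Derivation:
Let a_i = P(absorbed in 0 | start in state i).
Boundary conditions: a_0 = 1, a_4 = 0.
For each transient state i, a_i = sum_j P(i->j) * a_j:
  a_1 = 1/20*a_0 + 9/20*a_1 + 3/20*a_2 + 1/10*a_3 + 1/4*a_4
  a_2 = 1/10*a_0 + 1/5*a_1 + 3/5*a_2 + 1/10*a_3 + 0*a_4
  a_3 = 1/2*a_0 + 1/10*a_1 + 1/10*a_2 + 1/10*a_3 + 1/5*a_4

Substituting a_0 = 1 and a_4 = 0, rearrange to (I - Q) a = r where r[i] = P(i -> 0):
  [11/20, -3/20, -1/10] . (a_1, a_2, a_3) = 1/20
  [-1/5, 2/5, -1/10] . (a_1, a_2, a_3) = 1/10
  [-1/10, -1/10, 9/10] . (a_1, a_2, a_3) = 1/2

Solving yields:
  a_1 = 119/316
  a_2 = 191/316
  a_3 = 105/158

Starting state is 2, so the absorption probability is a_2 = 191/316.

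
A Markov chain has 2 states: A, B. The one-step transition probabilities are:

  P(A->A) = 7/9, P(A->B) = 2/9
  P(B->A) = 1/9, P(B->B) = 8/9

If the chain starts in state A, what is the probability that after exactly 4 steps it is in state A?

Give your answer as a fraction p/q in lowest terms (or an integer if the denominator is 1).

Computing P^4 by repeated multiplication:
P^1 =
  A: [7/9, 2/9]
  B: [1/9, 8/9]
P^2 =
  A: [17/27, 10/27]
  B: [5/27, 22/27]
P^3 =
  A: [43/81, 38/81]
  B: [19/81, 62/81]
P^4 =
  A: [113/243, 130/243]
  B: [65/243, 178/243]

(P^4)[A -> A] = 113/243

Answer: 113/243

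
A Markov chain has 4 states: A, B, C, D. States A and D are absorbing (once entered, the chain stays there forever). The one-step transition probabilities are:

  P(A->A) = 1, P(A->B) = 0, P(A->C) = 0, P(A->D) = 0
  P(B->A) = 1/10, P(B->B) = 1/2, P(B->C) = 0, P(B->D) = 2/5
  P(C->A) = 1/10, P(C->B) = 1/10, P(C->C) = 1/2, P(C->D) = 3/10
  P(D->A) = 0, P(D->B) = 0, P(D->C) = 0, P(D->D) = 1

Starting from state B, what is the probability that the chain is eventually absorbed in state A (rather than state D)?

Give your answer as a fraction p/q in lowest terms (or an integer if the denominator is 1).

Let a_i = P(absorbed in A | start in state i).
Boundary conditions: a_A = 1, a_D = 0.
For each transient state i, a_i = sum_j P(i->j) * a_j:
  a_B = 1/10*a_A + 1/2*a_B + 0*a_C + 2/5*a_D
  a_C = 1/10*a_A + 1/10*a_B + 1/2*a_C + 3/10*a_D

Substituting a_A = 1 and a_D = 0, rearrange to (I - Q) a = r where r[i] = P(i -> A):
  [1/2, 0] . (a_B, a_C) = 1/10
  [-1/10, 1/2] . (a_B, a_C) = 1/10

Solving yields:
  a_B = 1/5
  a_C = 6/25

Starting state is B, so the absorption probability is a_B = 1/5.

Answer: 1/5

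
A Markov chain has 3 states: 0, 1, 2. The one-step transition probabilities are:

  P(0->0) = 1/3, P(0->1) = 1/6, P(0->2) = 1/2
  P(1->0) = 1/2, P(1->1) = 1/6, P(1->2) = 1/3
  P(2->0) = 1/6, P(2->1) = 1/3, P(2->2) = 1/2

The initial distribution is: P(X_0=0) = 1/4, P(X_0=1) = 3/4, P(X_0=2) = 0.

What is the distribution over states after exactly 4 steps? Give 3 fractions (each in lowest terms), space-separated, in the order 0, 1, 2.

Answer: 1541/5184 421/1728 595/1296

Derivation:
Propagating the distribution step by step (d_{t+1} = d_t * P):
d_0 = (0=1/4, 1=3/4, 2=0)
  d_1[0] = 1/4*1/3 + 3/4*1/2 + 0*1/6 = 11/24
  d_1[1] = 1/4*1/6 + 3/4*1/6 + 0*1/3 = 1/6
  d_1[2] = 1/4*1/2 + 3/4*1/3 + 0*1/2 = 3/8
d_1 = (0=11/24, 1=1/6, 2=3/8)
  d_2[0] = 11/24*1/3 + 1/6*1/2 + 3/8*1/6 = 43/144
  d_2[1] = 11/24*1/6 + 1/6*1/6 + 3/8*1/3 = 11/48
  d_2[2] = 11/24*1/2 + 1/6*1/3 + 3/8*1/2 = 17/36
d_2 = (0=43/144, 1=11/48, 2=17/36)
  d_3[0] = 43/144*1/3 + 11/48*1/2 + 17/36*1/6 = 253/864
  d_3[1] = 43/144*1/6 + 11/48*1/6 + 17/36*1/3 = 53/216
  d_3[2] = 43/144*1/2 + 11/48*1/3 + 17/36*1/2 = 133/288
d_3 = (0=253/864, 1=53/216, 2=133/288)
  d_4[0] = 253/864*1/3 + 53/216*1/2 + 133/288*1/6 = 1541/5184
  d_4[1] = 253/864*1/6 + 53/216*1/6 + 133/288*1/3 = 421/1728
  d_4[2] = 253/864*1/2 + 53/216*1/3 + 133/288*1/2 = 595/1296
d_4 = (0=1541/5184, 1=421/1728, 2=595/1296)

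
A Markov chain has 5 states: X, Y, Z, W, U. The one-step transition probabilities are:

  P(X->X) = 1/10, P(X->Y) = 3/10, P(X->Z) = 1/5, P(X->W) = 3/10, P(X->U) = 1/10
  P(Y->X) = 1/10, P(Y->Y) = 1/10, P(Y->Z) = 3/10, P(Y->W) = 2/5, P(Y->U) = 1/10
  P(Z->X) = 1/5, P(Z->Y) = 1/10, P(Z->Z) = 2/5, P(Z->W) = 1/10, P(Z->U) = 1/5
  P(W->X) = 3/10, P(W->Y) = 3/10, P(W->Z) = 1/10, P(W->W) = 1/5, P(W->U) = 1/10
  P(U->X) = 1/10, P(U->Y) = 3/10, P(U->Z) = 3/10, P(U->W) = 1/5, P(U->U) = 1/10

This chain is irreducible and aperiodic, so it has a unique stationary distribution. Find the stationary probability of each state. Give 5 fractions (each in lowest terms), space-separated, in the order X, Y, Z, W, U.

Answer: 224/1297 535/2594 681/2594 1205/5188 655/5188

Derivation:
The stationary distribution satisfies pi = pi * P, i.e.:
  pi_X = 1/10*pi_X + 1/10*pi_Y + 1/5*pi_Z + 3/10*pi_W + 1/10*pi_U
  pi_Y = 3/10*pi_X + 1/10*pi_Y + 1/10*pi_Z + 3/10*pi_W + 3/10*pi_U
  pi_Z = 1/5*pi_X + 3/10*pi_Y + 2/5*pi_Z + 1/10*pi_W + 3/10*pi_U
  pi_W = 3/10*pi_X + 2/5*pi_Y + 1/10*pi_Z + 1/5*pi_W + 1/5*pi_U
  pi_U = 1/10*pi_X + 1/10*pi_Y + 1/5*pi_Z + 1/10*pi_W + 1/10*pi_U
with normalization: pi_X + pi_Y + pi_Z + pi_W + pi_U = 1.

Using the first 4 balance equations plus normalization, the linear system A*pi = b is:
  [-9/10, 1/10, 1/5, 3/10, 1/10] . pi = 0
  [3/10, -9/10, 1/10, 3/10, 3/10] . pi = 0
  [1/5, 3/10, -3/5, 1/10, 3/10] . pi = 0
  [3/10, 2/5, 1/10, -4/5, 1/5] . pi = 0
  [1, 1, 1, 1, 1] . pi = 1

Solving yields:
  pi_X = 224/1297
  pi_Y = 535/2594
  pi_Z = 681/2594
  pi_W = 1205/5188
  pi_U = 655/5188

Verification (pi * P):
  224/1297*1/10 + 535/2594*1/10 + 681/2594*1/5 + 1205/5188*3/10 + 655/5188*1/10 = 224/1297 = pi_X  (ok)
  224/1297*3/10 + 535/2594*1/10 + 681/2594*1/10 + 1205/5188*3/10 + 655/5188*3/10 = 535/2594 = pi_Y  (ok)
  224/1297*1/5 + 535/2594*3/10 + 681/2594*2/5 + 1205/5188*1/10 + 655/5188*3/10 = 681/2594 = pi_Z  (ok)
  224/1297*3/10 + 535/2594*2/5 + 681/2594*1/10 + 1205/5188*1/5 + 655/5188*1/5 = 1205/5188 = pi_W  (ok)
  224/1297*1/10 + 535/2594*1/10 + 681/2594*1/5 + 1205/5188*1/10 + 655/5188*1/10 = 655/5188 = pi_U  (ok)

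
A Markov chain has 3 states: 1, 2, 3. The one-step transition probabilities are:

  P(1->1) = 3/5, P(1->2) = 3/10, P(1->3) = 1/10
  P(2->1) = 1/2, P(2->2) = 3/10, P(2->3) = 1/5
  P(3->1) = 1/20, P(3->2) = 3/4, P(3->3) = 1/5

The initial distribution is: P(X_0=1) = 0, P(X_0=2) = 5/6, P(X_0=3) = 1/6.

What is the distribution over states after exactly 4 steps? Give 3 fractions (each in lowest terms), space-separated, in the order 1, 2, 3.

Answer: 2389/5000 29571/80000 2441/16000

Derivation:
Propagating the distribution step by step (d_{t+1} = d_t * P):
d_0 = (1=0, 2=5/6, 3=1/6)
  d_1[1] = 0*3/5 + 5/6*1/2 + 1/6*1/20 = 17/40
  d_1[2] = 0*3/10 + 5/6*3/10 + 1/6*3/4 = 3/8
  d_1[3] = 0*1/10 + 5/6*1/5 + 1/6*1/5 = 1/5
d_1 = (1=17/40, 2=3/8, 3=1/5)
  d_2[1] = 17/40*3/5 + 3/8*1/2 + 1/5*1/20 = 181/400
  d_2[2] = 17/40*3/10 + 3/8*3/10 + 1/5*3/4 = 39/100
  d_2[3] = 17/40*1/10 + 3/8*1/5 + 1/5*1/5 = 63/400
d_2 = (1=181/400, 2=39/100, 3=63/400)
  d_3[1] = 181/400*3/5 + 39/100*1/2 + 63/400*1/20 = 759/1600
  d_3[2] = 181/400*3/10 + 39/100*3/10 + 63/400*3/4 = 2967/8000
  d_3[3] = 181/400*1/10 + 39/100*1/5 + 63/400*1/5 = 619/4000
d_3 = (1=759/1600, 2=2967/8000, 3=619/4000)
  d_4[1] = 759/1600*3/5 + 2967/8000*1/2 + 619/4000*1/20 = 2389/5000
  d_4[2] = 759/1600*3/10 + 2967/8000*3/10 + 619/4000*3/4 = 29571/80000
  d_4[3] = 759/1600*1/10 + 2967/8000*1/5 + 619/4000*1/5 = 2441/16000
d_4 = (1=2389/5000, 2=29571/80000, 3=2441/16000)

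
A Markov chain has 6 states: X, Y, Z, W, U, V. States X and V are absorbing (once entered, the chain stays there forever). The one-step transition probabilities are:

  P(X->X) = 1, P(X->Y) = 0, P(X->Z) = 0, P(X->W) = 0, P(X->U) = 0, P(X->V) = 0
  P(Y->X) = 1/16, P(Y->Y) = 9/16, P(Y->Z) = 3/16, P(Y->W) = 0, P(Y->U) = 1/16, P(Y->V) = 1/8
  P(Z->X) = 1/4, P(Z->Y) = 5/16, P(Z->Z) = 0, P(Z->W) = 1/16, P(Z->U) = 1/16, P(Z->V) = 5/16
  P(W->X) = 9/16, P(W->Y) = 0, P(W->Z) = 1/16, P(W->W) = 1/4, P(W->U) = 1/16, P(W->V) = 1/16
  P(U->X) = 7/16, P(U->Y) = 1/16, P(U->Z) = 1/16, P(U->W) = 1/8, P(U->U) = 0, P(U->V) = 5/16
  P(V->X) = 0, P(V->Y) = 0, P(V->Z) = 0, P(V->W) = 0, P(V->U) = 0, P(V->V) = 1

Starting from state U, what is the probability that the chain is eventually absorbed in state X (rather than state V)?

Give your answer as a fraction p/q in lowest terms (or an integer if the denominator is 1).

Answer: 10732/17913

Derivation:
Let a_i = P(absorbed in X | start in state i).
Boundary conditions: a_X = 1, a_V = 0.
For each transient state i, a_i = sum_j P(i->j) * a_j:
  a_Y = 1/16*a_X + 9/16*a_Y + 3/16*a_Z + 0*a_W + 1/16*a_U + 1/8*a_V
  a_Z = 1/4*a_X + 5/16*a_Y + 0*a_Z + 1/16*a_W + 1/16*a_U + 5/16*a_V
  a_W = 9/16*a_X + 0*a_Y + 1/16*a_Z + 1/4*a_W + 1/16*a_U + 1/16*a_V
  a_U = 7/16*a_X + 1/16*a_Y + 1/16*a_Z + 1/8*a_W + 0*a_U + 5/16*a_V

Substituting a_X = 1 and a_V = 0, rearrange to (I - Q) a = r where r[i] = P(i -> X):
  [7/16, -3/16, 0, -1/16] . (a_Y, a_Z, a_W, a_U) = 1/16
  [-5/16, 1, -1/16, -1/16] . (a_Y, a_Z, a_W, a_U) = 1/4
  [0, -1/16, 3/4, -1/16] . (a_Y, a_Z, a_W, a_U) = 9/16
  [-1/16, -1/16, -1/8, 1] . (a_Y, a_Z, a_W, a_U) = 7/16

Solving yields:
  a_Y = 7738/17913
  a_Z = 8507/17913
  a_W = 15038/17913
  a_U = 10732/17913

Starting state is U, so the absorption probability is a_U = 10732/17913.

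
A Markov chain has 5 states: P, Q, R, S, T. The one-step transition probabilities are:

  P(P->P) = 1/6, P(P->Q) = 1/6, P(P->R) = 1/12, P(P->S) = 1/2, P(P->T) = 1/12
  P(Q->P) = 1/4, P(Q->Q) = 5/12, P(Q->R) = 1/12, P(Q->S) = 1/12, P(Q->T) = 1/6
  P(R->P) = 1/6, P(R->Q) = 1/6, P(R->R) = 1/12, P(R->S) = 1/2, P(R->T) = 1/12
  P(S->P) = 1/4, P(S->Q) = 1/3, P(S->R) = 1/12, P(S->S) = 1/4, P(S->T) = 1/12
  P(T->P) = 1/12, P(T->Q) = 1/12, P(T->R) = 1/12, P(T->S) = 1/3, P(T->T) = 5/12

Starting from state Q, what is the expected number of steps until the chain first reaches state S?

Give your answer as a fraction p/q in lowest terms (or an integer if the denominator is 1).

Answer: 1380/341

Derivation:
Let h_i = expected steps to first reach S from state i.
Boundary: h_S = 0.
First-step equations for the other states:
  h_P = 1 + 1/6*h_P + 1/6*h_Q + 1/12*h_R + 1/2*h_S + 1/12*h_T
  h_Q = 1 + 1/4*h_P + 5/12*h_Q + 1/12*h_R + 1/12*h_S + 1/6*h_T
  h_R = 1 + 1/6*h_P + 1/6*h_Q + 1/12*h_R + 1/2*h_S + 1/12*h_T
  h_T = 1 + 1/12*h_P + 1/12*h_Q + 1/12*h_R + 1/3*h_S + 5/12*h_T

Substituting h_S = 0 and rearranging gives the linear system (I - Q) h = 1:
  [5/6, -1/6, -1/12, -1/12] . (h_P, h_Q, h_R, h_T) = 1
  [-1/4, 7/12, -1/12, -1/6] . (h_P, h_Q, h_R, h_T) = 1
  [-1/6, -1/6, 11/12, -1/12] . (h_P, h_Q, h_R, h_T) = 1
  [-1/12, -1/12, -1/12, 7/12] . (h_P, h_Q, h_R, h_T) = 1

Solving yields:
  h_P = 876/341
  h_Q = 1380/341
  h_R = 876/341
  h_T = 1032/341

Starting state is Q, so the expected hitting time is h_Q = 1380/341.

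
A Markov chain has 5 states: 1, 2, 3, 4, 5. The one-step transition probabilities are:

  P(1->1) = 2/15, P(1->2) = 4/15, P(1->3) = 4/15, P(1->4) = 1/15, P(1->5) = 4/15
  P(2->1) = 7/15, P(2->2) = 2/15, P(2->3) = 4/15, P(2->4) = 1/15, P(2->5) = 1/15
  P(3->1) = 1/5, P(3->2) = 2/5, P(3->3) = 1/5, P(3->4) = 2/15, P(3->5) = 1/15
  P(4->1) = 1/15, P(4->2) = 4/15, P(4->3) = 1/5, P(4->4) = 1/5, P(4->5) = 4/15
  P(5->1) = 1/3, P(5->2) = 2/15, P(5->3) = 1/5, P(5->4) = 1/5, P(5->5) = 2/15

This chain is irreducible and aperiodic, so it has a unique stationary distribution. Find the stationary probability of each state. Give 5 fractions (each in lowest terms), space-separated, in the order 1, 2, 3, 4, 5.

The stationary distribution satisfies pi = pi * P, i.e.:
  pi_1 = 2/15*pi_1 + 7/15*pi_2 + 1/5*pi_3 + 1/15*pi_4 + 1/3*pi_5
  pi_2 = 4/15*pi_1 + 2/15*pi_2 + 2/5*pi_3 + 4/15*pi_4 + 2/15*pi_5
  pi_3 = 4/15*pi_1 + 4/15*pi_2 + 1/5*pi_3 + 1/5*pi_4 + 1/5*pi_5
  pi_4 = 1/15*pi_1 + 1/15*pi_2 + 2/15*pi_3 + 1/5*pi_4 + 1/5*pi_5
  pi_5 = 4/15*pi_1 + 1/15*pi_2 + 1/15*pi_3 + 4/15*pi_4 + 2/15*pi_5
with normalization: pi_1 + pi_2 + pi_3 + pi_4 + pi_5 = 1.

Using the first 4 balance equations plus normalization, the linear system A*pi = b is:
  [-13/15, 7/15, 1/5, 1/15, 1/3] . pi = 0
  [4/15, -13/15, 2/5, 4/15, 2/15] . pi = 0
  [4/15, 4/15, -4/5, 1/5, 1/5] . pi = 0
  [1/15, 1/15, 2/15, -4/5, 1/5] . pi = 0
  [1, 1, 1, 1, 1] . pi = 1

Solving yields:
  pi_1 = 14739/58292
  pi_2 = 3570/14573
  pi_3 = 13593/58292
  pi_4 = 6883/58292
  pi_5 = 463/3068

Verification (pi * P):
  14739/58292*2/15 + 3570/14573*7/15 + 13593/58292*1/5 + 6883/58292*1/15 + 463/3068*1/3 = 14739/58292 = pi_1  (ok)
  14739/58292*4/15 + 3570/14573*2/15 + 13593/58292*2/5 + 6883/58292*4/15 + 463/3068*2/15 = 3570/14573 = pi_2  (ok)
  14739/58292*4/15 + 3570/14573*4/15 + 13593/58292*1/5 + 6883/58292*1/5 + 463/3068*1/5 = 13593/58292 = pi_3  (ok)
  14739/58292*1/15 + 3570/14573*1/15 + 13593/58292*2/15 + 6883/58292*1/5 + 463/3068*1/5 = 6883/58292 = pi_4  (ok)
  14739/58292*4/15 + 3570/14573*1/15 + 13593/58292*1/15 + 6883/58292*4/15 + 463/3068*2/15 = 463/3068 = pi_5  (ok)

Answer: 14739/58292 3570/14573 13593/58292 6883/58292 463/3068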